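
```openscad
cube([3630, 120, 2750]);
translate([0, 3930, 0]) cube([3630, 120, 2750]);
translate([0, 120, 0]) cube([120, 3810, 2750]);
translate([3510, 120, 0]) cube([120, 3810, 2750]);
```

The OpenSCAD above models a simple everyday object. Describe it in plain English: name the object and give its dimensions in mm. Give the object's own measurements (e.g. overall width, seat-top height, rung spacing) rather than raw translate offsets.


The wall frame of a small rectangular building: four walls, each 2750 mm tall and 120 mm thick, enclosing a footprint 3630 mm (x) by 4050 mm (y) outside-to-outside, with no floor or roof. The front and back walls (the −y and +y sides) span the full width; the two side walls fit between them.


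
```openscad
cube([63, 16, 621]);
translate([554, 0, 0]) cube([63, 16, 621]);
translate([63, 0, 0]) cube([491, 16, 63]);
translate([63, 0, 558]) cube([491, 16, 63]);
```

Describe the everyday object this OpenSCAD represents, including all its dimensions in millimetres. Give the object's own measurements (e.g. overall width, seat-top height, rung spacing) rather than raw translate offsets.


A rectangular picture frame lying in the x–z plane (depth along y). The opening is 491 mm wide (x) by 495 mm tall (z), surrounded by a border 63 mm wide on all four sides. The frame is 16 mm deep and is made of two full-height vertical stiles with two horizontal rails fitted between them.


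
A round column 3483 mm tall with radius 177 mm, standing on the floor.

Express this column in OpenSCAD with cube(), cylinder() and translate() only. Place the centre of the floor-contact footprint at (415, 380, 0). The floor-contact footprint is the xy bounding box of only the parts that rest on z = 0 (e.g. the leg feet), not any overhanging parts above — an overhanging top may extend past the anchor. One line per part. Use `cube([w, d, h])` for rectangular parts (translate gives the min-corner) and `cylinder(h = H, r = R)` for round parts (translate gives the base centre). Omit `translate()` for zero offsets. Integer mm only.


translate([415, 380, 0]) cylinder(h = 3483, r = 177);


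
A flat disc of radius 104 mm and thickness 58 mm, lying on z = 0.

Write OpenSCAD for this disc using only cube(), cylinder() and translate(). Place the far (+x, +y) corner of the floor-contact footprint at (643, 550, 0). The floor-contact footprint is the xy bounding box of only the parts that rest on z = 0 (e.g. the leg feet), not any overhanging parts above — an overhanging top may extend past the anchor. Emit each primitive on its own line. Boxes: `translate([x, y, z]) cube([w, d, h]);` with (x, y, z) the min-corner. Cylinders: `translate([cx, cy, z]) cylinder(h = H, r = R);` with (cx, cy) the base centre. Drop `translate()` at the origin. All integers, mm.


translate([539, 446, 0]) cylinder(h = 58, r = 104);


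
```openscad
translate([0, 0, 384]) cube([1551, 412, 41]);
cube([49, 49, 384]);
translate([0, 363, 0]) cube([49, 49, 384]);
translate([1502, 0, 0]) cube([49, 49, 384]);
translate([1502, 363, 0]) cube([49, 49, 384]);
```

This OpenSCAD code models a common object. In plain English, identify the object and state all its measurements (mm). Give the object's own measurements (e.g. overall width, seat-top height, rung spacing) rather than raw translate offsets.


A bench: a 1551×412 mm seat slab, 41 mm thick, top at z = 425 mm, on four 49×49 mm square legs flush with the seat corners and standing on z = 0.


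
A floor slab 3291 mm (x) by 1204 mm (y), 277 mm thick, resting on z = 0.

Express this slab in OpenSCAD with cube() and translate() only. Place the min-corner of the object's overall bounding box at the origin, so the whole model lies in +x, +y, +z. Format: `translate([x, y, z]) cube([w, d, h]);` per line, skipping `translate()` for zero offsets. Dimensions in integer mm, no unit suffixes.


cube([3291, 1204, 277]);


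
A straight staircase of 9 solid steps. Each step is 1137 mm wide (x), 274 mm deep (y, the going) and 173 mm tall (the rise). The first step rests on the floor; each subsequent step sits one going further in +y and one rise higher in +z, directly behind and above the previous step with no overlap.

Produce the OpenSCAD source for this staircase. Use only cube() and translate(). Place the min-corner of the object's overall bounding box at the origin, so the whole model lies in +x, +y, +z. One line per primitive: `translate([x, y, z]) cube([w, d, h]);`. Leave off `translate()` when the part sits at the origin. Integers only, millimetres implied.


cube([1137, 274, 173]);
translate([0, 274, 173]) cube([1137, 274, 173]);
translate([0, 548, 346]) cube([1137, 274, 173]);
translate([0, 822, 519]) cube([1137, 274, 173]);
translate([0, 1096, 692]) cube([1137, 274, 173]);
translate([0, 1370, 865]) cube([1137, 274, 173]);
translate([0, 1644, 1038]) cube([1137, 274, 173]);
translate([0, 1918, 1211]) cube([1137, 274, 173]);
translate([0, 2192, 1384]) cube([1137, 274, 173]);


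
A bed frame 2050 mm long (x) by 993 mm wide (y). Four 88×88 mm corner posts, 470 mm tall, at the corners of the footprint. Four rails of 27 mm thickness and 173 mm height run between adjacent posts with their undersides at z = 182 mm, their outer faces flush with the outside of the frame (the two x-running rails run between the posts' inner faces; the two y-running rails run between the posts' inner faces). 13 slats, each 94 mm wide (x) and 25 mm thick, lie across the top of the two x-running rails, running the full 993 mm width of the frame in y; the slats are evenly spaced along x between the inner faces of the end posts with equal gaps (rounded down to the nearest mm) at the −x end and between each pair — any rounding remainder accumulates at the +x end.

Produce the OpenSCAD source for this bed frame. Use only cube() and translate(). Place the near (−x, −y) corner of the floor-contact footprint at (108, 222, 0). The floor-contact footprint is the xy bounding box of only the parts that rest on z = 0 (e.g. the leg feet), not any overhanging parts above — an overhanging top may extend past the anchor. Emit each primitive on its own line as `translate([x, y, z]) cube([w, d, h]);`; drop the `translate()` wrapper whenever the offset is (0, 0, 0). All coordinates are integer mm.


// slat z = rail_z + rail_h = 182 + 173 = 355
// slat gap = ⌊(1874 − 13·94) / 14⌋ = 46
translate([108, 222, 0]) cube([88, 88, 470]);
translate([108, 1127, 0]) cube([88, 88, 470]);
translate([2070, 222, 0]) cube([88, 88, 470]);
translate([2070, 1127, 0]) cube([88, 88, 470]);
translate([196, 222, 182]) cube([1874, 27, 173]);
translate([196, 1188, 182]) cube([1874, 27, 173]);
translate([108, 310, 182]) cube([27, 817, 173]);
translate([2131, 310, 182]) cube([27, 817, 173]);
translate([242, 222, 355]) cube([94, 993, 25]);
translate([382, 222, 355]) cube([94, 993, 25]);
translate([522, 222, 355]) cube([94, 993, 25]);
translate([662, 222, 355]) cube([94, 993, 25]);
translate([802, 222, 355]) cube([94, 993, 25]);
translate([942, 222, 355]) cube([94, 993, 25]);
translate([1082, 222, 355]) cube([94, 993, 25]);
translate([1222, 222, 355]) cube([94, 993, 25]);
translate([1362, 222, 355]) cube([94, 993, 25]);
translate([1502, 222, 355]) cube([94, 993, 25]);
translate([1642, 222, 355]) cube([94, 993, 25]);
translate([1782, 222, 355]) cube([94, 993, 25]);
translate([1922, 222, 355]) cube([94, 993, 25]);


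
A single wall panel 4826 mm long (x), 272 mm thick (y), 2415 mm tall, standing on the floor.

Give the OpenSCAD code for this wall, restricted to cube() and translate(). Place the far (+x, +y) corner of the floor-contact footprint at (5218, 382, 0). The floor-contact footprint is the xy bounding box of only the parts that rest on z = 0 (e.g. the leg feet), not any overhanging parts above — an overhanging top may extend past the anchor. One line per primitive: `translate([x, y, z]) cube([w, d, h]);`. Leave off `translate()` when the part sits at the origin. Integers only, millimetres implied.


translate([392, 110, 0]) cube([4826, 272, 2415]);


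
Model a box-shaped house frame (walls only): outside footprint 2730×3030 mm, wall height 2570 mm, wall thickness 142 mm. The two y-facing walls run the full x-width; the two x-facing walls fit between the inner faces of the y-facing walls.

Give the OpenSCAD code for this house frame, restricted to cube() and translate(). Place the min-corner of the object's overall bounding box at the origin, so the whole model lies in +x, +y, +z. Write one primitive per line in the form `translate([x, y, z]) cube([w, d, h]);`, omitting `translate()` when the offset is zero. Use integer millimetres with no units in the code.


cube([2730, 142, 2570]);
translate([0, 2888, 0]) cube([2730, 142, 2570]);
translate([0, 142, 0]) cube([142, 2746, 2570]);
translate([2588, 142, 0]) cube([142, 2746, 2570]);


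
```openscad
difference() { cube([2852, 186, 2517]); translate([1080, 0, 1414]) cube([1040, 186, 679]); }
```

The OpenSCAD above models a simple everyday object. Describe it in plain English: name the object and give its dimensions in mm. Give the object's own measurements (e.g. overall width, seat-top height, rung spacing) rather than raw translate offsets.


A wall 2852 mm long (x), 186 mm thick (y), 2517 mm tall, with a rectangular window opening cut through it. The opening is 1040 mm wide and 679 mm tall; its sill is at z = 1414 mm and its near (−x) edge is 1080 mm from the wall's −x end. The opening passes through the full wall thickness.


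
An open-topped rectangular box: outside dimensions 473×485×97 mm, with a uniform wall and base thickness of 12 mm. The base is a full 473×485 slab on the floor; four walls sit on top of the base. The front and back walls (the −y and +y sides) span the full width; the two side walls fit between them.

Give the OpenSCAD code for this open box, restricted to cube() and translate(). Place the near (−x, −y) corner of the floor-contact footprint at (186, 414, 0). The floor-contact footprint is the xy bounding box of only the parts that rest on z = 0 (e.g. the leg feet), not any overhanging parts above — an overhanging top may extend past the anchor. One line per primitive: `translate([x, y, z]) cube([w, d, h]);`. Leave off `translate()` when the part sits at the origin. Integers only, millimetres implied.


translate([186, 414, 0]) cube([473, 485, 12]);
translate([186, 414, 12]) cube([473, 12, 85]);
translate([186, 887, 12]) cube([473, 12, 85]);
translate([186, 426, 12]) cube([12, 461, 85]);
translate([647, 426, 12]) cube([12, 461, 85]);


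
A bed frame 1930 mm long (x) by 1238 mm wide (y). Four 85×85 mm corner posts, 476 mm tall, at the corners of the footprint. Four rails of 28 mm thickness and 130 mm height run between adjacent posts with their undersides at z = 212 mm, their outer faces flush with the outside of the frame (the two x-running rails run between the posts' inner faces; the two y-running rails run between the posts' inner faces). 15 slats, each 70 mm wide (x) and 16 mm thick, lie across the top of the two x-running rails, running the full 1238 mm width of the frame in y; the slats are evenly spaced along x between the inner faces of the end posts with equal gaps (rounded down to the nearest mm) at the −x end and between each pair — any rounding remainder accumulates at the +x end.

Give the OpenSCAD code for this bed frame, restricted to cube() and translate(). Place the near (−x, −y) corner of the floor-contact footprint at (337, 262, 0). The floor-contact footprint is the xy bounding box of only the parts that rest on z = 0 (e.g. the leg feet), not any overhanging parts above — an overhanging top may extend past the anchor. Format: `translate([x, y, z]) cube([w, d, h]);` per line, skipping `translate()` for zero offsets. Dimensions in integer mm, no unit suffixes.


// slat z = rail_z + rail_h = 212 + 130 = 342
// slat gap = ⌊(1760 − 15·70) / 16⌋ = 44
translate([337, 262, 0]) cube([85, 85, 476]);
translate([337, 1415, 0]) cube([85, 85, 476]);
translate([2182, 262, 0]) cube([85, 85, 476]);
translate([2182, 1415, 0]) cube([85, 85, 476]);
translate([422, 262, 212]) cube([1760, 28, 130]);
translate([422, 1472, 212]) cube([1760, 28, 130]);
translate([337, 347, 212]) cube([28, 1068, 130]);
translate([2239, 347, 212]) cube([28, 1068, 130]);
translate([466, 262, 342]) cube([70, 1238, 16]);
translate([580, 262, 342]) cube([70, 1238, 16]);
translate([694, 262, 342]) cube([70, 1238, 16]);
translate([808, 262, 342]) cube([70, 1238, 16]);
translate([922, 262, 342]) cube([70, 1238, 16]);
translate([1036, 262, 342]) cube([70, 1238, 16]);
translate([1150, 262, 342]) cube([70, 1238, 16]);
translate([1264, 262, 342]) cube([70, 1238, 16]);
translate([1378, 262, 342]) cube([70, 1238, 16]);
translate([1492, 262, 342]) cube([70, 1238, 16]);
translate([1606, 262, 342]) cube([70, 1238, 16]);
translate([1720, 262, 342]) cube([70, 1238, 16]);
translate([1834, 262, 342]) cube([70, 1238, 16]);
translate([1948, 262, 342]) cube([70, 1238, 16]);
translate([2062, 262, 342]) cube([70, 1238, 16]);


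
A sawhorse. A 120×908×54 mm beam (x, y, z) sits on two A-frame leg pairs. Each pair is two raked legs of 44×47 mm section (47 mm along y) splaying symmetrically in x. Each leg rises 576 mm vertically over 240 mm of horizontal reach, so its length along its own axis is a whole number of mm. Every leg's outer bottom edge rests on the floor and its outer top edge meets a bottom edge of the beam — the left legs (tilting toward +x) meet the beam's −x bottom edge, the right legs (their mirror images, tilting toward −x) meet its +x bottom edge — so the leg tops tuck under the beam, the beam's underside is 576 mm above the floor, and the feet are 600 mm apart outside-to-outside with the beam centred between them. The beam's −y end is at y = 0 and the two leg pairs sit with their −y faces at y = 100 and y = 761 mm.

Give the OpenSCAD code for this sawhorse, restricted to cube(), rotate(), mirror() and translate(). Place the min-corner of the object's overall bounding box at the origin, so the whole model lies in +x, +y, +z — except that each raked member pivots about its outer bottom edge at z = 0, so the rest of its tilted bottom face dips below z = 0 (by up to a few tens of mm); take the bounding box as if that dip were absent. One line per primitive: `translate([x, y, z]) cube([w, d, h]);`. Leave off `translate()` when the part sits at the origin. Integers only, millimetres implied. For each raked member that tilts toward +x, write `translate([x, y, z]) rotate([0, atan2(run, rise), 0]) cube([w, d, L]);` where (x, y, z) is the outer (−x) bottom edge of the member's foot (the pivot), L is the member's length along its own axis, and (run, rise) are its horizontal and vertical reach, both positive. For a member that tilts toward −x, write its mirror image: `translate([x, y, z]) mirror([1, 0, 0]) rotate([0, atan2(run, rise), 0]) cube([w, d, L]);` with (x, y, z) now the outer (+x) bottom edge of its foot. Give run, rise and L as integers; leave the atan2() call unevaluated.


translate([240, 0, 576]) cube([120, 908, 54]);
translate([0, 100, 0]) rotate([0, atan2(240, 576), 0]) cube([44, 47, 624]);
translate([600, 100, 0]) mirror([1, 0, 0]) rotate([0, atan2(240, 576), 0]) cube([44, 47, 624]);
translate([0, 761, 0]) rotate([0, atan2(240, 576), 0]) cube([44, 47, 624]);
translate([600, 761, 0]) mirror([1, 0, 0]) rotate([0, atan2(240, 576), 0]) cube([44, 47, 624]);


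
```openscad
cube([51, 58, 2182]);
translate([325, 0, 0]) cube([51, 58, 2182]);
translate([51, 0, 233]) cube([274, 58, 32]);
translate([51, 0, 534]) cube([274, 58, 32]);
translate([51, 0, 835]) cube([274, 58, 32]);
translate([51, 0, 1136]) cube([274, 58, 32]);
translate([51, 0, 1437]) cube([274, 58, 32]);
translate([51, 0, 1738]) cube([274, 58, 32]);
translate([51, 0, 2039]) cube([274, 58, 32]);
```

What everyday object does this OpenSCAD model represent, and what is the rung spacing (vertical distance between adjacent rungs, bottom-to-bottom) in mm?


A ladder. The rung spacing is 301 mm.

Two tall 51×58 posts with 7 short bars between them — a ladder. Adjacent rungs sit at z = 233 and z = 534, so the spacing is 534 − 233 = 301 mm.


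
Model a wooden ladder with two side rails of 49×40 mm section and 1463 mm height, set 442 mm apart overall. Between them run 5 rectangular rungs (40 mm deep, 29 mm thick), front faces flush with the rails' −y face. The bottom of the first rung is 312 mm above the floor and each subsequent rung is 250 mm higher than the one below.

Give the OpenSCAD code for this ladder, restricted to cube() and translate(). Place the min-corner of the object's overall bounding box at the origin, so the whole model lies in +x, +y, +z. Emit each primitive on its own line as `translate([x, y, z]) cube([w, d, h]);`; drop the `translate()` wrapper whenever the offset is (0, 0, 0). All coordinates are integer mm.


cube([49, 40, 1463]);
translate([393, 0, 0]) cube([49, 40, 1463]);
translate([49, 0, 312]) cube([344, 40, 29]);
translate([49, 0, 562]) cube([344, 40, 29]);
translate([49, 0, 812]) cube([344, 40, 29]);
translate([49, 0, 1062]) cube([344, 40, 29]);
translate([49, 0, 1312]) cube([344, 40, 29]);


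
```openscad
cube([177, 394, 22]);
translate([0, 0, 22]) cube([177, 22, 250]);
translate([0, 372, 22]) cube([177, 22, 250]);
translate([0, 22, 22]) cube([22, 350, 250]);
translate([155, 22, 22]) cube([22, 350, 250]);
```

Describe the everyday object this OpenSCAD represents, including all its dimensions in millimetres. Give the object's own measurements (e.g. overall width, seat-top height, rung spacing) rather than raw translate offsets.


An open-topped rectangular box: outside dimensions 177×394×272 mm, with a uniform wall and base thickness of 22 mm. The base is a full 177×394 slab on the floor; four walls sit on top of the base. The front and back walls (the −y and +y sides) span the full width; the two side walls fit between them.


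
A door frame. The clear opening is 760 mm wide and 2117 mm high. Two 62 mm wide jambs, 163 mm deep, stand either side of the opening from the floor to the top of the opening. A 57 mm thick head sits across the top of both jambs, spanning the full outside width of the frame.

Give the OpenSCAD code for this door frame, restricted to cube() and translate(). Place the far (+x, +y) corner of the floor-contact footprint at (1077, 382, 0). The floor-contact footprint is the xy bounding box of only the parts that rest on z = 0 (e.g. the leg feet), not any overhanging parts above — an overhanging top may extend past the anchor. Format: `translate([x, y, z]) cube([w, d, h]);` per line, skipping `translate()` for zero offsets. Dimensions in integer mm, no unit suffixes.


translate([193, 219, 0]) cube([62, 163, 2117]);
translate([1015, 219, 0]) cube([62, 163, 2117]);
translate([193, 219, 2117]) cube([884, 163, 57]);


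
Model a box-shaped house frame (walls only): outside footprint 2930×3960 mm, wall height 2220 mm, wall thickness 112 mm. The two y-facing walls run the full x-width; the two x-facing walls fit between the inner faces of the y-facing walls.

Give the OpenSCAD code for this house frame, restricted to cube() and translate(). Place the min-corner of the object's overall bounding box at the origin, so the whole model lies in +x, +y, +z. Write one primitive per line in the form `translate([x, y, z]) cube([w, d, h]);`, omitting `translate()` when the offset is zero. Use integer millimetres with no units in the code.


cube([2930, 112, 2220]);
translate([0, 3848, 0]) cube([2930, 112, 2220]);
translate([0, 112, 0]) cube([112, 3736, 2220]);
translate([2818, 112, 0]) cube([112, 3736, 2220]);


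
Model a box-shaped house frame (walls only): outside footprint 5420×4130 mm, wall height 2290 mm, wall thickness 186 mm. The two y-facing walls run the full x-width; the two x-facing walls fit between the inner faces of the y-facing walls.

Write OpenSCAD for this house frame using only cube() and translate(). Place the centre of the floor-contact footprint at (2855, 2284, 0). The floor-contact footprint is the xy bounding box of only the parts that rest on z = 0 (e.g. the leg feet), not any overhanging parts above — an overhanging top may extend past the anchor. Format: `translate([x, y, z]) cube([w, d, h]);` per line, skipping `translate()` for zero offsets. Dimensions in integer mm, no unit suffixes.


translate([145, 219, 0]) cube([5420, 186, 2290]);
translate([145, 4163, 0]) cube([5420, 186, 2290]);
translate([145, 405, 0]) cube([186, 3758, 2290]);
translate([5379, 405, 0]) cube([186, 3758, 2290]);


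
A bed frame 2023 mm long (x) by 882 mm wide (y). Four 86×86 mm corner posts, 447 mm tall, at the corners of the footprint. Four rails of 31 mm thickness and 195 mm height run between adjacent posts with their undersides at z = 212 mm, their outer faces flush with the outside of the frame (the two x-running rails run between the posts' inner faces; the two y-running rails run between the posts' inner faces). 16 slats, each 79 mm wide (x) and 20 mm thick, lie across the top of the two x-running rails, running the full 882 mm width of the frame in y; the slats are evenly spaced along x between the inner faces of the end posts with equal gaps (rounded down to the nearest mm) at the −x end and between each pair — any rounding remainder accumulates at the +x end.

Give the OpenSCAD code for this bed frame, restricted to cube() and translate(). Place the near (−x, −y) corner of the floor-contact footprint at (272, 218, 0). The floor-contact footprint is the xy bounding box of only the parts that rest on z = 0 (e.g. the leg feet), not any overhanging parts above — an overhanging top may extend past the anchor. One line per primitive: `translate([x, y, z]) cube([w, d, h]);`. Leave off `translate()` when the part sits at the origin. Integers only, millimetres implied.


translate([272, 218, 0]) cube([86, 86, 447]);
translate([272, 1014, 0]) cube([86, 86, 447]);
translate([2209, 218, 0]) cube([86, 86, 447]);
translate([2209, 1014, 0]) cube([86, 86, 447]);
translate([358, 218, 212]) cube([1851, 31, 195]);
translate([358, 1069, 212]) cube([1851, 31, 195]);
translate([272, 304, 212]) cube([31, 710, 195]);
translate([2264, 304, 212]) cube([31, 710, 195]);
translate([392, 218, 407]) cube([79, 882, 20]);
translate([505, 218, 407]) cube([79, 882, 20]);
translate([618, 218, 407]) cube([79, 882, 20]);
translate([731, 218, 407]) cube([79, 882, 20]);
translate([844, 218, 407]) cube([79, 882, 20]);
translate([957, 218, 407]) cube([79, 882, 20]);
translate([1070, 218, 407]) cube([79, 882, 20]);
translate([1183, 218, 407]) cube([79, 882, 20]);
translate([1296, 218, 407]) cube([79, 882, 20]);
translate([1409, 218, 407]) cube([79, 882, 20]);
translate([1522, 218, 407]) cube([79, 882, 20]);
translate([1635, 218, 407]) cube([79, 882, 20]);
translate([1748, 218, 407]) cube([79, 882, 20]);
translate([1861, 218, 407]) cube([79, 882, 20]);
translate([1974, 218, 407]) cube([79, 882, 20]);
translate([2087, 218, 407]) cube([79, 882, 20]);


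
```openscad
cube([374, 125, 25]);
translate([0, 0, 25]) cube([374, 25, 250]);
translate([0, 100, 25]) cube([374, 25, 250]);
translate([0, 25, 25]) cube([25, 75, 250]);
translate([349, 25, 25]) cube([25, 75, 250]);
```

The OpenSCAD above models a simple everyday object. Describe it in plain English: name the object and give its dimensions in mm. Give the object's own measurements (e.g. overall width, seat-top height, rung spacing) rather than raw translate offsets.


An open-topped rectangular box: outside dimensions 374×125×275 mm, with a uniform wall and base thickness of 25 mm. The base is a full 374×125 slab on the floor; four walls sit on top of the base. The front and back walls (the −y and +y sides) span the full width; the two side walls fit between them.


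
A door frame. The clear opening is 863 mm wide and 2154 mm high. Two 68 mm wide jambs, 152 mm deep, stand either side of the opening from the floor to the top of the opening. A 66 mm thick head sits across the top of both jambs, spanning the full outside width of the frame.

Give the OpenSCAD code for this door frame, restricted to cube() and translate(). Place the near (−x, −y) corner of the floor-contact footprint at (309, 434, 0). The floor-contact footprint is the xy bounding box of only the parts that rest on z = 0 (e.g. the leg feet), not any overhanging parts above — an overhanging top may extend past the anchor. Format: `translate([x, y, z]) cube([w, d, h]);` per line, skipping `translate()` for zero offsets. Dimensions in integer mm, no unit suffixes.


translate([309, 434, 0]) cube([68, 152, 2154]);
translate([1240, 434, 0]) cube([68, 152, 2154]);
translate([309, 434, 2154]) cube([999, 152, 66]);


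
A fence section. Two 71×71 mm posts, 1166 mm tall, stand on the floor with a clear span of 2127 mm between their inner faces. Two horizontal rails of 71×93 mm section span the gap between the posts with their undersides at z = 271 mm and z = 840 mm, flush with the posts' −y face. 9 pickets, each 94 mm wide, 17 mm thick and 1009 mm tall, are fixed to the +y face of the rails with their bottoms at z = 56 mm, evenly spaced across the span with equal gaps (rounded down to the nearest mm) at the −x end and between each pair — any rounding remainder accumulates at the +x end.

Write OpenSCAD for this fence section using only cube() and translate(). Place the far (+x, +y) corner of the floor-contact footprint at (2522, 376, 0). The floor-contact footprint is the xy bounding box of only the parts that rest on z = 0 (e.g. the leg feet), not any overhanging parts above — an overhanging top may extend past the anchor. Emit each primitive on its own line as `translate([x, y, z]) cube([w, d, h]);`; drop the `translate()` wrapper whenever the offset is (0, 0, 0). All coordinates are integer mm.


translate([253, 305, 0]) cube([71, 71, 1166]);
translate([2451, 305, 0]) cube([71, 71, 1166]);
translate([324, 305, 271]) cube([2127, 71, 93]);
translate([324, 305, 840]) cube([2127, 71, 93]);
translate([452, 376, 56]) cube([94, 17, 1009]);
translate([674, 376, 56]) cube([94, 17, 1009]);
translate([896, 376, 56]) cube([94, 17, 1009]);
translate([1118, 376, 56]) cube([94, 17, 1009]);
translate([1340, 376, 56]) cube([94, 17, 1009]);
translate([1562, 376, 56]) cube([94, 17, 1009]);
translate([1784, 376, 56]) cube([94, 17, 1009]);
translate([2006, 376, 56]) cube([94, 17, 1009]);
translate([2228, 376, 56]) cube([94, 17, 1009]);


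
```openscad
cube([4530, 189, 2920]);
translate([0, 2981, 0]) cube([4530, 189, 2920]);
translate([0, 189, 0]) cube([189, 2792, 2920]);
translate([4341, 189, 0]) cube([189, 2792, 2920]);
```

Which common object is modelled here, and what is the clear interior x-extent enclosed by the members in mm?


A house (or room) frame. The interior width is 4152 mm.

Four 2920 mm walls enclosing a rectangle with no floor or roof — a room or house frame. Outside width is 4530 mm and wall thickness is 189 mm, so the interior width is 4530 − 2 × 189 = 4152 mm.


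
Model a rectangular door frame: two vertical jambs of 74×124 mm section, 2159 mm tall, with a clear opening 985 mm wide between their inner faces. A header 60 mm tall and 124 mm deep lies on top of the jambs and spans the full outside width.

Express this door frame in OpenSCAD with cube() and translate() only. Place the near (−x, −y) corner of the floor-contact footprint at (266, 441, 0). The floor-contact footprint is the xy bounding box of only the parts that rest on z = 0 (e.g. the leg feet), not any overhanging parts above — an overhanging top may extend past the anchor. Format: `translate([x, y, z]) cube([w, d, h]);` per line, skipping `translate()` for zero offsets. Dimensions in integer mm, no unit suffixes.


translate([266, 441, 0]) cube([74, 124, 2159]);
translate([1325, 441, 0]) cube([74, 124, 2159]);
translate([266, 441, 2159]) cube([1133, 124, 60]);


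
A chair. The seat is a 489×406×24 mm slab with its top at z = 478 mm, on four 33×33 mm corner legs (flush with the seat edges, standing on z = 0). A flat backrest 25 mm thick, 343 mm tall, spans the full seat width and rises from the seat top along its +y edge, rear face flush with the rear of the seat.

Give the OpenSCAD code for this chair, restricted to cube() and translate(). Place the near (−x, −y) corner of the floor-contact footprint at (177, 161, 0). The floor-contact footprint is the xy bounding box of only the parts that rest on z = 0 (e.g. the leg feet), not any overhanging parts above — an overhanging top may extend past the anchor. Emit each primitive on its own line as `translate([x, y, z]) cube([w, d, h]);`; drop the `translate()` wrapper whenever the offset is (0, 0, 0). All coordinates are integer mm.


// leg_h = 478 - 24 = 454
translate([177, 161, 454]) cube([489, 406, 24]);
translate([177, 161, 0]) cube([33, 33, 454]);
translate([633, 161, 0]) cube([33, 33, 454]);
translate([177, 534, 0]) cube([33, 33, 454]);
translate([633, 534, 0]) cube([33, 33, 454]);
translate([177, 542, 478]) cube([489, 25, 343]);


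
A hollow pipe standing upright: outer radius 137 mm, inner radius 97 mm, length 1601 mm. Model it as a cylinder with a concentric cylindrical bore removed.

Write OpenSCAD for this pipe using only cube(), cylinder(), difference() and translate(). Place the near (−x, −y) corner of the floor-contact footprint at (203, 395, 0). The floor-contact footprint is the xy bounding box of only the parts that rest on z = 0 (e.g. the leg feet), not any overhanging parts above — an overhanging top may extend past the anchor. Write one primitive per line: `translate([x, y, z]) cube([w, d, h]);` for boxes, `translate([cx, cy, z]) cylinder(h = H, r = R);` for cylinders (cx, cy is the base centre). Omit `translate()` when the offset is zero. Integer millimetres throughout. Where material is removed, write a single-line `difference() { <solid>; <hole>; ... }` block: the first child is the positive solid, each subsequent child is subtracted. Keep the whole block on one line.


difference() { translate([340, 532, 0]) cylinder(h = 1601, r = 137); translate([340, 532, 0]) cylinder(h = 1601, r = 97); }


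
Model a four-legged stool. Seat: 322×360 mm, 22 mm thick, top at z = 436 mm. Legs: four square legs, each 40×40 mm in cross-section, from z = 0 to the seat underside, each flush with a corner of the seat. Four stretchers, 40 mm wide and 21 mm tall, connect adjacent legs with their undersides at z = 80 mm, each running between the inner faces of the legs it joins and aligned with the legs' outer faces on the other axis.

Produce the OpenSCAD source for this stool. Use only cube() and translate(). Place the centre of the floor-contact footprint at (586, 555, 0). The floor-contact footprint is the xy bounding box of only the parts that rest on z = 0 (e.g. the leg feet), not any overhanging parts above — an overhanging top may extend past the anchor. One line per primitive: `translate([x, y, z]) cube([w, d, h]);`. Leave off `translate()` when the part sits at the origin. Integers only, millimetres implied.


translate([425, 375, 414]) cube([322, 360, 22]);
translate([425, 375, 0]) cube([40, 40, 414]);
translate([707, 375, 0]) cube([40, 40, 414]);
translate([425, 695, 0]) cube([40, 40, 414]);
translate([707, 695, 0]) cube([40, 40, 414]);
translate([465, 375, 80]) cube([242, 40, 21]);
translate([465, 695, 80]) cube([242, 40, 21]);
translate([425, 415, 80]) cube([40, 280, 21]);
translate([707, 415, 80]) cube([40, 280, 21]);


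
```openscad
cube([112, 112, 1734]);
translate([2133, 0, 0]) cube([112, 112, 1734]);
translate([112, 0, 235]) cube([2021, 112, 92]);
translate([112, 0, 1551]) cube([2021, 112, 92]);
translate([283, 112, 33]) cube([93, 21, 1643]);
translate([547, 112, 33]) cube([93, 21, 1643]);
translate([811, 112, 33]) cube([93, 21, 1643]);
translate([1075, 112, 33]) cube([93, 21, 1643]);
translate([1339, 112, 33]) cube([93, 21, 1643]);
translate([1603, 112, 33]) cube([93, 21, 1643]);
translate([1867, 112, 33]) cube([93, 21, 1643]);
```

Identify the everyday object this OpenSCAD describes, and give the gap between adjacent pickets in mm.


A fence section. The picket gap is 171 mm.

Two posts, two rails, 7 pickets — a fence section. Span 2021 mm holds 7 pickets of 93 mm with 8 equal gaps: ⌊(2021 − 7·93) / 8⌋ = 171 mm.


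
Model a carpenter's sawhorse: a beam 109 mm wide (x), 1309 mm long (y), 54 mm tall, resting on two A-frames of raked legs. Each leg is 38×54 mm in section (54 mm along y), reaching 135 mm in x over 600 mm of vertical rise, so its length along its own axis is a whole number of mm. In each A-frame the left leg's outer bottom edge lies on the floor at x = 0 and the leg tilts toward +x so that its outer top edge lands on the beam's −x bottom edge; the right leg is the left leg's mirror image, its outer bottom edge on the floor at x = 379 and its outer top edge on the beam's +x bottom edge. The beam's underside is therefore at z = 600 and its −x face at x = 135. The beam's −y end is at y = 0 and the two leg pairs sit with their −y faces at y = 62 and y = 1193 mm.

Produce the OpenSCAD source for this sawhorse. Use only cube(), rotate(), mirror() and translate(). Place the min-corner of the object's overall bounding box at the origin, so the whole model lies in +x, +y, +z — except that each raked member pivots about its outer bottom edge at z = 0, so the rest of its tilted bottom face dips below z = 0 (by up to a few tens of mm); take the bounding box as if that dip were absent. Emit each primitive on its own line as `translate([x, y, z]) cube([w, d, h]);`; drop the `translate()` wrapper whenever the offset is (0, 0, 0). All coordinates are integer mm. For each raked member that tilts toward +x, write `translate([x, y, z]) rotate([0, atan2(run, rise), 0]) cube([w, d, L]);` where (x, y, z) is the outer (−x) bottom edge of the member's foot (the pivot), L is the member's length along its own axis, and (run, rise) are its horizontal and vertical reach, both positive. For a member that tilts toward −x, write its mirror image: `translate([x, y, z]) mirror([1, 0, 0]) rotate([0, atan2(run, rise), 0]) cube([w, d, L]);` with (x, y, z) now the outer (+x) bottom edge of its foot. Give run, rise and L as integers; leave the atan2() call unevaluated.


translate([135, 0, 600]) cube([109, 1309, 54]);
translate([0, 62, 0]) rotate([0, atan2(135, 600), 0]) cube([38, 54, 615]);
translate([379, 62, 0]) mirror([1, 0, 0]) rotate([0, atan2(135, 600), 0]) cube([38, 54, 615]);
translate([0, 1193, 0]) rotate([0, atan2(135, 600), 0]) cube([38, 54, 615]);
translate([379, 1193, 0]) mirror([1, 0, 0]) rotate([0, atan2(135, 600), 0]) cube([38, 54, 615]);


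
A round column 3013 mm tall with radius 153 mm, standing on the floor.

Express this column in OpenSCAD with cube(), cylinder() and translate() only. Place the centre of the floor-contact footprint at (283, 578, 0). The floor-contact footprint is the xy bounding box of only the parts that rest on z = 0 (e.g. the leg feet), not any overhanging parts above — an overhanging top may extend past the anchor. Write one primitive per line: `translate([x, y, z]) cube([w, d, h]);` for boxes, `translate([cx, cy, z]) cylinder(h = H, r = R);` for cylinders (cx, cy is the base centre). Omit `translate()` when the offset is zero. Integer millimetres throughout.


translate([283, 578, 0]) cylinder(h = 3013, r = 153);


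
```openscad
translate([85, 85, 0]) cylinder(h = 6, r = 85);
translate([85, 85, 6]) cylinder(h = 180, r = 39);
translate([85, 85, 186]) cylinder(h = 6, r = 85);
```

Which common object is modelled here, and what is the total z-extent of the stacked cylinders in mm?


A spool. The overall height is 192 mm.

Three coaxial cylinders, large–small–large — a spool. Two 6 mm flanges and a 180 mm core give 6 + 180 + 6 = 192 mm.


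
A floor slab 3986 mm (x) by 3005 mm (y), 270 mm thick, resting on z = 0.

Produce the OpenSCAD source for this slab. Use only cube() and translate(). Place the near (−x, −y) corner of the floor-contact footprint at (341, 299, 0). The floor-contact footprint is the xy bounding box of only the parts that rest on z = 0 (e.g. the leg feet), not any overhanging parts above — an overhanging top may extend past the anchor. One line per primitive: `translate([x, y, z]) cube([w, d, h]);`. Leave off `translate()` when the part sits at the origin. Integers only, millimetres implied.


translate([341, 299, 0]) cube([3986, 3005, 270]);


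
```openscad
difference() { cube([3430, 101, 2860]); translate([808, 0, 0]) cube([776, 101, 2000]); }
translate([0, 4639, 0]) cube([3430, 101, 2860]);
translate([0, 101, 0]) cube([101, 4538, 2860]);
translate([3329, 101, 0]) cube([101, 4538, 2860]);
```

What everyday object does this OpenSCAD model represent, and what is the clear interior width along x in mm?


A single room. The interior width is 3228 mm.

Four walls enclosing a rectangle with a door in the front wall — a room. Outside width 3430 minus two 101 mm walls gives 3228 mm.


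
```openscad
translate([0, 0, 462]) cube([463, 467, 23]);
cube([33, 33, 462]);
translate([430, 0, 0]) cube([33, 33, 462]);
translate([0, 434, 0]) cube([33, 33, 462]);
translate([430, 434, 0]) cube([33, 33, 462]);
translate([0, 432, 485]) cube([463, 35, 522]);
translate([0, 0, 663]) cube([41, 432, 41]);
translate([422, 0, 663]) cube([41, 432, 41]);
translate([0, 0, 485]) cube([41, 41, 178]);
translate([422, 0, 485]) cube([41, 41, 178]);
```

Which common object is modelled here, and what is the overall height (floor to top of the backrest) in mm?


A chair. The overall height is 1007 mm.

A slab on four corner posts with a tall panel at the back — a chair. The seat slab sits at z = 462 with thickness 23, and the 522 mm backrest starts at the seat top, so the overall height is 462 + 23 + 522 = 1007 mm.


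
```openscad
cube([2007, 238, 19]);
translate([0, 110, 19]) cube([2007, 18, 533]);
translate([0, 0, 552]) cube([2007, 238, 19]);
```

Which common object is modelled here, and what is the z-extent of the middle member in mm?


An I-beam. The web height is 533 mm.

Two wide flanges with a thin centred web — an I-beam. Overall 571 mm minus two 19 mm flanges gives a web of 571 − 2·19 = 533 mm.


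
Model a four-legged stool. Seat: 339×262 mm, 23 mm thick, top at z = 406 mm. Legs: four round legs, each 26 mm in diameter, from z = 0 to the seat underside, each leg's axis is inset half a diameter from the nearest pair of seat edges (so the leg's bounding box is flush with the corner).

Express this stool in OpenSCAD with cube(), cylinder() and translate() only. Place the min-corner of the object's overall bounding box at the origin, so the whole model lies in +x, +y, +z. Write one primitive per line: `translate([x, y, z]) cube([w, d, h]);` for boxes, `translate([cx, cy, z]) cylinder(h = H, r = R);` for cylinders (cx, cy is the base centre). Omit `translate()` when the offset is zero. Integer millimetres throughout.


// leg_h = 406 - 23 = 383
translate([0, 0, 383]) cube([339, 262, 23]);
translate([13, 13, 0]) cylinder(h = 383, r = 13);
translate([326, 13, 0]) cylinder(h = 383, r = 13);
translate([13, 249, 0]) cylinder(h = 383, r = 13);
translate([326, 249, 0]) cylinder(h = 383, r = 13);


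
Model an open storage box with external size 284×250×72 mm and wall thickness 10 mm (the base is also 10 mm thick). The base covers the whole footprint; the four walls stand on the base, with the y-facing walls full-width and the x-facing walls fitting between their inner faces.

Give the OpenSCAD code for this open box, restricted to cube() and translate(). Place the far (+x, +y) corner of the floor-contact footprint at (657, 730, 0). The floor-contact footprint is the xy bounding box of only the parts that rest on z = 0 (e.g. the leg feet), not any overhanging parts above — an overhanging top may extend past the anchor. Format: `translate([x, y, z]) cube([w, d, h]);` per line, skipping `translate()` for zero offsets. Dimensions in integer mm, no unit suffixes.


translate([373, 480, 0]) cube([284, 250, 10]);
translate([373, 480, 10]) cube([284, 10, 62]);
translate([373, 720, 10]) cube([284, 10, 62]);
translate([373, 490, 10]) cube([10, 230, 62]);
translate([647, 490, 10]) cube([10, 230, 62]);
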